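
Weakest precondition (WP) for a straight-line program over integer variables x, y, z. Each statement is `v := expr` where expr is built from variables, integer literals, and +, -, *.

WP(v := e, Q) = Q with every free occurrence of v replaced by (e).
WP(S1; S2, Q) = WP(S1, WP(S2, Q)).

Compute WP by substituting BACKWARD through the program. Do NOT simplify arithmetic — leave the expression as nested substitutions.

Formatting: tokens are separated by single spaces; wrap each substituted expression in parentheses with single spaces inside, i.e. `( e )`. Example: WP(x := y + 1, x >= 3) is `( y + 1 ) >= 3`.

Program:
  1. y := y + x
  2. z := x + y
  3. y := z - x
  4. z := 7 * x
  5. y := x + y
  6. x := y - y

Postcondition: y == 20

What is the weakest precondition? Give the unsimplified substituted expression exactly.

post: y == 20
stmt 6: x := y - y  -- replace 0 occurrence(s) of x with (y - y)
  => y == 20
stmt 5: y := x + y  -- replace 1 occurrence(s) of y with (x + y)
  => ( x + y ) == 20
stmt 4: z := 7 * x  -- replace 0 occurrence(s) of z with (7 * x)
  => ( x + y ) == 20
stmt 3: y := z - x  -- replace 1 occurrence(s) of y with (z - x)
  => ( x + ( z - x ) ) == 20
stmt 2: z := x + y  -- replace 1 occurrence(s) of z with (x + y)
  => ( x + ( ( x + y ) - x ) ) == 20
stmt 1: y := y + x  -- replace 1 occurrence(s) of y with (y + x)
  => ( x + ( ( x + ( y + x ) ) - x ) ) == 20

Answer: ( x + ( ( x + ( y + x ) ) - x ) ) == 20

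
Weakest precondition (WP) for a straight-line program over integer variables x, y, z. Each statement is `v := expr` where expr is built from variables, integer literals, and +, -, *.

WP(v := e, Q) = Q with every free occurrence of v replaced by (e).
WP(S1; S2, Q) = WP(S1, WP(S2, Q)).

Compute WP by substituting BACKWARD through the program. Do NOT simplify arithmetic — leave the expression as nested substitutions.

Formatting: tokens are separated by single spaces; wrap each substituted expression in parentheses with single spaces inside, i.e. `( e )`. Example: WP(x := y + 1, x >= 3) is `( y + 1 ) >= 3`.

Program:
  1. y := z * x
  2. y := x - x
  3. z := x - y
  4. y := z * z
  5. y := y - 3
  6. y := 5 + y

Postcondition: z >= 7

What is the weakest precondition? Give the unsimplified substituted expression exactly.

post: z >= 7
stmt 6: y := 5 + y  -- replace 0 occurrence(s) of y with (5 + y)
  => z >= 7
stmt 5: y := y - 3  -- replace 0 occurrence(s) of y with (y - 3)
  => z >= 7
stmt 4: y := z * z  -- replace 0 occurrence(s) of y with (z * z)
  => z >= 7
stmt 3: z := x - y  -- replace 1 occurrence(s) of z with (x - y)
  => ( x - y ) >= 7
stmt 2: y := x - x  -- replace 1 occurrence(s) of y with (x - x)
  => ( x - ( x - x ) ) >= 7
stmt 1: y := z * x  -- replace 0 occurrence(s) of y with (z * x)
  => ( x - ( x - x ) ) >= 7

Answer: ( x - ( x - x ) ) >= 7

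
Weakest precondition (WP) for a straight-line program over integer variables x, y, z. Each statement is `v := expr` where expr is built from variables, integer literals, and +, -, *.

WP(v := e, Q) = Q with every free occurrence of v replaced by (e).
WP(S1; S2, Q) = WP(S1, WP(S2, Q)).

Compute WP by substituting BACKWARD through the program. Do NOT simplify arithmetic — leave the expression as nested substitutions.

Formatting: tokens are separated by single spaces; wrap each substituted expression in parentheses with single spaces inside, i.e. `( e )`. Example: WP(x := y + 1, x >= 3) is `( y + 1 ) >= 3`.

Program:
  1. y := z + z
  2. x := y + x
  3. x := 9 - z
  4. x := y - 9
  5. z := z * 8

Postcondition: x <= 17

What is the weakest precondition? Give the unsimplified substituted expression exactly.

Answer: ( ( z + z ) - 9 ) <= 17

Derivation:
post: x <= 17
stmt 5: z := z * 8  -- replace 0 occurrence(s) of z with (z * 8)
  => x <= 17
stmt 4: x := y - 9  -- replace 1 occurrence(s) of x with (y - 9)
  => ( y - 9 ) <= 17
stmt 3: x := 9 - z  -- replace 0 occurrence(s) of x with (9 - z)
  => ( y - 9 ) <= 17
stmt 2: x := y + x  -- replace 0 occurrence(s) of x with (y + x)
  => ( y - 9 ) <= 17
stmt 1: y := z + z  -- replace 1 occurrence(s) of y with (z + z)
  => ( ( z + z ) - 9 ) <= 17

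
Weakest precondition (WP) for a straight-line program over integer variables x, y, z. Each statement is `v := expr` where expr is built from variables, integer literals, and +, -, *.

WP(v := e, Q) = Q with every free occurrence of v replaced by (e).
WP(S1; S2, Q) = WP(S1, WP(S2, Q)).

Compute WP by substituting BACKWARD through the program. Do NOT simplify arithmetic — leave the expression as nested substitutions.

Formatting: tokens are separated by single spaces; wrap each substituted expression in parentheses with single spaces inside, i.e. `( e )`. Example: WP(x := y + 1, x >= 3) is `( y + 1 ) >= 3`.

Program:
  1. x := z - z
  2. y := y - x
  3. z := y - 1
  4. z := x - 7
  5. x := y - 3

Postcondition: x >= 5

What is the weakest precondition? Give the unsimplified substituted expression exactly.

Answer: ( ( y - ( z - z ) ) - 3 ) >= 5

Derivation:
post: x >= 5
stmt 5: x := y - 3  -- replace 1 occurrence(s) of x with (y - 3)
  => ( y - 3 ) >= 5
stmt 4: z := x - 7  -- replace 0 occurrence(s) of z with (x - 7)
  => ( y - 3 ) >= 5
stmt 3: z := y - 1  -- replace 0 occurrence(s) of z with (y - 1)
  => ( y - 3 ) >= 5
stmt 2: y := y - x  -- replace 1 occurrence(s) of y with (y - x)
  => ( ( y - x ) - 3 ) >= 5
stmt 1: x := z - z  -- replace 1 occurrence(s) of x with (z - z)
  => ( ( y - ( z - z ) ) - 3 ) >= 5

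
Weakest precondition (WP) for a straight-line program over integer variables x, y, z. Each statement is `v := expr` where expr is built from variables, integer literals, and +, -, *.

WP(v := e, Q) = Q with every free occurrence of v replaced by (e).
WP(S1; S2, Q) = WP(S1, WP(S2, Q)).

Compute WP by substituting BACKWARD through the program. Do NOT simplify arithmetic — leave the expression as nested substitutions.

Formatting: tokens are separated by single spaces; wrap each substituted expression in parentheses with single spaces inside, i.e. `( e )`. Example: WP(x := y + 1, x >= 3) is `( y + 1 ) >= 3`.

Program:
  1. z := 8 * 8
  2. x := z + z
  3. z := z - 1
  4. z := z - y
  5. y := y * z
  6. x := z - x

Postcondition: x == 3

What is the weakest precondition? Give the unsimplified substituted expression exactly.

Answer: ( ( ( ( 8 * 8 ) - 1 ) - y ) - ( ( 8 * 8 ) + ( 8 * 8 ) ) ) == 3

Derivation:
post: x == 3
stmt 6: x := z - x  -- replace 1 occurrence(s) of x with (z - x)
  => ( z - x ) == 3
stmt 5: y := y * z  -- replace 0 occurrence(s) of y with (y * z)
  => ( z - x ) == 3
stmt 4: z := z - y  -- replace 1 occurrence(s) of z with (z - y)
  => ( ( z - y ) - x ) == 3
stmt 3: z := z - 1  -- replace 1 occurrence(s) of z with (z - 1)
  => ( ( ( z - 1 ) - y ) - x ) == 3
stmt 2: x := z + z  -- replace 1 occurrence(s) of x with (z + z)
  => ( ( ( z - 1 ) - y ) - ( z + z ) ) == 3
stmt 1: z := 8 * 8  -- replace 3 occurrence(s) of z with (8 * 8)
  => ( ( ( ( 8 * 8 ) - 1 ) - y ) - ( ( 8 * 8 ) + ( 8 * 8 ) ) ) == 3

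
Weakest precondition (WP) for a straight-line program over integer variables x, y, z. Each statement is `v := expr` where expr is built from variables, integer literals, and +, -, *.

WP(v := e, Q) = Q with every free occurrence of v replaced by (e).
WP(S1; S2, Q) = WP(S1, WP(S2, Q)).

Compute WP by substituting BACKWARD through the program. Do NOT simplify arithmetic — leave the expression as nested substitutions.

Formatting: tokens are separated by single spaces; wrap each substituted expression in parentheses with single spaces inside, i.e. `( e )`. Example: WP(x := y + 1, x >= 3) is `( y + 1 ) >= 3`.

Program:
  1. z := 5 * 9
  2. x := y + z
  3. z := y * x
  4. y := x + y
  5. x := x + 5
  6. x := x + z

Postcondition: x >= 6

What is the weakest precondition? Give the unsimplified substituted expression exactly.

Answer: ( ( ( y + ( 5 * 9 ) ) + 5 ) + ( y * ( y + ( 5 * 9 ) ) ) ) >= 6

Derivation:
post: x >= 6
stmt 6: x := x + z  -- replace 1 occurrence(s) of x with (x + z)
  => ( x + z ) >= 6
stmt 5: x := x + 5  -- replace 1 occurrence(s) of x with (x + 5)
  => ( ( x + 5 ) + z ) >= 6
stmt 4: y := x + y  -- replace 0 occurrence(s) of y with (x + y)
  => ( ( x + 5 ) + z ) >= 6
stmt 3: z := y * x  -- replace 1 occurrence(s) of z with (y * x)
  => ( ( x + 5 ) + ( y * x ) ) >= 6
stmt 2: x := y + z  -- replace 2 occurrence(s) of x with (y + z)
  => ( ( ( y + z ) + 5 ) + ( y * ( y + z ) ) ) >= 6
stmt 1: z := 5 * 9  -- replace 2 occurrence(s) of z with (5 * 9)
  => ( ( ( y + ( 5 * 9 ) ) + 5 ) + ( y * ( y + ( 5 * 9 ) ) ) ) >= 6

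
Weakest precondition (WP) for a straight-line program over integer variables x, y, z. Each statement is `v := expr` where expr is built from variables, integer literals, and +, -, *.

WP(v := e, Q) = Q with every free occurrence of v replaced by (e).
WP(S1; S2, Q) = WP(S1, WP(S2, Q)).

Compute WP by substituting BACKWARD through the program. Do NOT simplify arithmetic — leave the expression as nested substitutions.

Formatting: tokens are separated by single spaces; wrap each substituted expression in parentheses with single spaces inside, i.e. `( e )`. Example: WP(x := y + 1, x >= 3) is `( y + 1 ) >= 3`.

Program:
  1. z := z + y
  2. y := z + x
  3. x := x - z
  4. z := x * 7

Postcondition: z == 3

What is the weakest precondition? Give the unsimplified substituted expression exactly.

Answer: ( ( x - ( z + y ) ) * 7 ) == 3

Derivation:
post: z == 3
stmt 4: z := x * 7  -- replace 1 occurrence(s) of z with (x * 7)
  => ( x * 7 ) == 3
stmt 3: x := x - z  -- replace 1 occurrence(s) of x with (x - z)
  => ( ( x - z ) * 7 ) == 3
stmt 2: y := z + x  -- replace 0 occurrence(s) of y with (z + x)
  => ( ( x - z ) * 7 ) == 3
stmt 1: z := z + y  -- replace 1 occurrence(s) of z with (z + y)
  => ( ( x - ( z + y ) ) * 7 ) == 3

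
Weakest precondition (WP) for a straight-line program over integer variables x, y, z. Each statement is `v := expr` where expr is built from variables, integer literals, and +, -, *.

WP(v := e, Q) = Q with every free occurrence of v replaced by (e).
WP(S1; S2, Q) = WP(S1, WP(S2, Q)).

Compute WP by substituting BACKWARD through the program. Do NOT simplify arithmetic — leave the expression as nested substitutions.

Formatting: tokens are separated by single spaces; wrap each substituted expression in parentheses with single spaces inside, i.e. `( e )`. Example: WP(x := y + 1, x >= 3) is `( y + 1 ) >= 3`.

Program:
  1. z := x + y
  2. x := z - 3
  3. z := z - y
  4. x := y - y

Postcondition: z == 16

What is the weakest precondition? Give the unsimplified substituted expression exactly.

post: z == 16
stmt 4: x := y - y  -- replace 0 occurrence(s) of x with (y - y)
  => z == 16
stmt 3: z := z - y  -- replace 1 occurrence(s) of z with (z - y)
  => ( z - y ) == 16
stmt 2: x := z - 3  -- replace 0 occurrence(s) of x with (z - 3)
  => ( z - y ) == 16
stmt 1: z := x + y  -- replace 1 occurrence(s) of z with (x + y)
  => ( ( x + y ) - y ) == 16

Answer: ( ( x + y ) - y ) == 16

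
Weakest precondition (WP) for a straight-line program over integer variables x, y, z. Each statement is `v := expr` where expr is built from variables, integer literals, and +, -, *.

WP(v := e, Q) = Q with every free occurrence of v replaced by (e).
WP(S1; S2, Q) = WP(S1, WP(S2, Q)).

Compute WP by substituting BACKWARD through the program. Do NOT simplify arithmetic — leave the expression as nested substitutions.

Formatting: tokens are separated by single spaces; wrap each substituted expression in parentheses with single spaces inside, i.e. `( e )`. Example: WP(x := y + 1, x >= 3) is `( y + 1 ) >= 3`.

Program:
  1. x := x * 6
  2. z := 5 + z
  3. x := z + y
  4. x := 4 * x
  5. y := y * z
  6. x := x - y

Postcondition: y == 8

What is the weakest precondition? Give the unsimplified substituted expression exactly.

post: y == 8
stmt 6: x := x - y  -- replace 0 occurrence(s) of x with (x - y)
  => y == 8
stmt 5: y := y * z  -- replace 1 occurrence(s) of y with (y * z)
  => ( y * z ) == 8
stmt 4: x := 4 * x  -- replace 0 occurrence(s) of x with (4 * x)
  => ( y * z ) == 8
stmt 3: x := z + y  -- replace 0 occurrence(s) of x with (z + y)
  => ( y * z ) == 8
stmt 2: z := 5 + z  -- replace 1 occurrence(s) of z with (5 + z)
  => ( y * ( 5 + z ) ) == 8
stmt 1: x := x * 6  -- replace 0 occurrence(s) of x with (x * 6)
  => ( y * ( 5 + z ) ) == 8

Answer: ( y * ( 5 + z ) ) == 8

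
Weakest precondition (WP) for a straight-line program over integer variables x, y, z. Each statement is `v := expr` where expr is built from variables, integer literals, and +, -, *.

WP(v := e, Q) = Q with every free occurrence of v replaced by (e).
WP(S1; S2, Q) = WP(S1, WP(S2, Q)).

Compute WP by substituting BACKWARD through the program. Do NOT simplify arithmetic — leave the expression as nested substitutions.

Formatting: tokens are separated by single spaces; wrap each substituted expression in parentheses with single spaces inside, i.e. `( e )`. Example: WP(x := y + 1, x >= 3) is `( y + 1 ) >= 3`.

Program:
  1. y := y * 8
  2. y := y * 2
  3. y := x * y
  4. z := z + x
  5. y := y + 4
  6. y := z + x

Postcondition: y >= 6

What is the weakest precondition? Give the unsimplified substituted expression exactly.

post: y >= 6
stmt 6: y := z + x  -- replace 1 occurrence(s) of y with (z + x)
  => ( z + x ) >= 6
stmt 5: y := y + 4  -- replace 0 occurrence(s) of y with (y + 4)
  => ( z + x ) >= 6
stmt 4: z := z + x  -- replace 1 occurrence(s) of z with (z + x)
  => ( ( z + x ) + x ) >= 6
stmt 3: y := x * y  -- replace 0 occurrence(s) of y with (x * y)
  => ( ( z + x ) + x ) >= 6
stmt 2: y := y * 2  -- replace 0 occurrence(s) of y with (y * 2)
  => ( ( z + x ) + x ) >= 6
stmt 1: y := y * 8  -- replace 0 occurrence(s) of y with (y * 8)
  => ( ( z + x ) + x ) >= 6

Answer: ( ( z + x ) + x ) >= 6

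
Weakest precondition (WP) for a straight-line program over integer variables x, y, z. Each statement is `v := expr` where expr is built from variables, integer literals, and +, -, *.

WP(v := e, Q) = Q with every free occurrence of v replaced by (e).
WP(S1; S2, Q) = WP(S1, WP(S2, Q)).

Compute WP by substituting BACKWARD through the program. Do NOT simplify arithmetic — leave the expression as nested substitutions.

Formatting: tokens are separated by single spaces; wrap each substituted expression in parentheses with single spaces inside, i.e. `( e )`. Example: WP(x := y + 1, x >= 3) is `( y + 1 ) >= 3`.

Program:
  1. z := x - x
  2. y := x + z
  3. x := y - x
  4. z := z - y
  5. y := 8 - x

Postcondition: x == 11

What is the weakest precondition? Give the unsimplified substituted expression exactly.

Answer: ( ( x + ( x - x ) ) - x ) == 11

Derivation:
post: x == 11
stmt 5: y := 8 - x  -- replace 0 occurrence(s) of y with (8 - x)
  => x == 11
stmt 4: z := z - y  -- replace 0 occurrence(s) of z with (z - y)
  => x == 11
stmt 3: x := y - x  -- replace 1 occurrence(s) of x with (y - x)
  => ( y - x ) == 11
stmt 2: y := x + z  -- replace 1 occurrence(s) of y with (x + z)
  => ( ( x + z ) - x ) == 11
stmt 1: z := x - x  -- replace 1 occurrence(s) of z with (x - x)
  => ( ( x + ( x - x ) ) - x ) == 11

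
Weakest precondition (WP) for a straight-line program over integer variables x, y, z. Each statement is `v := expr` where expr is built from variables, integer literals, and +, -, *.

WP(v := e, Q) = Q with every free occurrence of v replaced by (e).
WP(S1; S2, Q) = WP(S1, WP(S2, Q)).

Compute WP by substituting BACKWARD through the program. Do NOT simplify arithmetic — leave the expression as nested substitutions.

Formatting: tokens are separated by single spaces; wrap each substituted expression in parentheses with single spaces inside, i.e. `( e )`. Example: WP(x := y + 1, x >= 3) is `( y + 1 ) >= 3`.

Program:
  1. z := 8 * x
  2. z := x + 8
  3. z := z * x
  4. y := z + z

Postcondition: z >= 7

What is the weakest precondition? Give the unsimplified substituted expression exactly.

post: z >= 7
stmt 4: y := z + z  -- replace 0 occurrence(s) of y with (z + z)
  => z >= 7
stmt 3: z := z * x  -- replace 1 occurrence(s) of z with (z * x)
  => ( z * x ) >= 7
stmt 2: z := x + 8  -- replace 1 occurrence(s) of z with (x + 8)
  => ( ( x + 8 ) * x ) >= 7
stmt 1: z := 8 * x  -- replace 0 occurrence(s) of z with (8 * x)
  => ( ( x + 8 ) * x ) >= 7

Answer: ( ( x + 8 ) * x ) >= 7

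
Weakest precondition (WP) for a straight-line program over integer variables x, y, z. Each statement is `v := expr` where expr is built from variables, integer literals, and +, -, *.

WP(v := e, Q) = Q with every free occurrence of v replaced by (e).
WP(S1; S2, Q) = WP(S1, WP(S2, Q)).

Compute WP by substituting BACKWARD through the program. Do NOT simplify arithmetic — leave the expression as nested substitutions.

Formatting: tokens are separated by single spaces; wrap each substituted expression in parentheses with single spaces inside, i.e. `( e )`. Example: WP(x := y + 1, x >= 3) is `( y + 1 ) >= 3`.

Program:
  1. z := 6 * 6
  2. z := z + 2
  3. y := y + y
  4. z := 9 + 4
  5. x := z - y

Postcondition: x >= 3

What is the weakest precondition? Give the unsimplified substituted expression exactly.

post: x >= 3
stmt 5: x := z - y  -- replace 1 occurrence(s) of x with (z - y)
  => ( z - y ) >= 3
stmt 4: z := 9 + 4  -- replace 1 occurrence(s) of z with (9 + 4)
  => ( ( 9 + 4 ) - y ) >= 3
stmt 3: y := y + y  -- replace 1 occurrence(s) of y with (y + y)
  => ( ( 9 + 4 ) - ( y + y ) ) >= 3
stmt 2: z := z + 2  -- replace 0 occurrence(s) of z with (z + 2)
  => ( ( 9 + 4 ) - ( y + y ) ) >= 3
stmt 1: z := 6 * 6  -- replace 0 occurrence(s) of z with (6 * 6)
  => ( ( 9 + 4 ) - ( y + y ) ) >= 3

Answer: ( ( 9 + 4 ) - ( y + y ) ) >= 3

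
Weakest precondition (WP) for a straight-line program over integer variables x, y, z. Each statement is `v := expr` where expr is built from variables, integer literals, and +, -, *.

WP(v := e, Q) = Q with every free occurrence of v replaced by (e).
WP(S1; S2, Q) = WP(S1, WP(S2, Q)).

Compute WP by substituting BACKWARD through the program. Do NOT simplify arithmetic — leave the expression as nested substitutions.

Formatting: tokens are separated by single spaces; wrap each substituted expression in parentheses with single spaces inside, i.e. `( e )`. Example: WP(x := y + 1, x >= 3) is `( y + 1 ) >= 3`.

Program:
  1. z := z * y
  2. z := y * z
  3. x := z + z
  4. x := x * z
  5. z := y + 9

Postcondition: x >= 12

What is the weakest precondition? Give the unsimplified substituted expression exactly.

post: x >= 12
stmt 5: z := y + 9  -- replace 0 occurrence(s) of z with (y + 9)
  => x >= 12
stmt 4: x := x * z  -- replace 1 occurrence(s) of x with (x * z)
  => ( x * z ) >= 12
stmt 3: x := z + z  -- replace 1 occurrence(s) of x with (z + z)
  => ( ( z + z ) * z ) >= 12
stmt 2: z := y * z  -- replace 3 occurrence(s) of z with (y * z)
  => ( ( ( y * z ) + ( y * z ) ) * ( y * z ) ) >= 12
stmt 1: z := z * y  -- replace 3 occurrence(s) of z with (z * y)
  => ( ( ( y * ( z * y ) ) + ( y * ( z * y ) ) ) * ( y * ( z * y ) ) ) >= 12

Answer: ( ( ( y * ( z * y ) ) + ( y * ( z * y ) ) ) * ( y * ( z * y ) ) ) >= 12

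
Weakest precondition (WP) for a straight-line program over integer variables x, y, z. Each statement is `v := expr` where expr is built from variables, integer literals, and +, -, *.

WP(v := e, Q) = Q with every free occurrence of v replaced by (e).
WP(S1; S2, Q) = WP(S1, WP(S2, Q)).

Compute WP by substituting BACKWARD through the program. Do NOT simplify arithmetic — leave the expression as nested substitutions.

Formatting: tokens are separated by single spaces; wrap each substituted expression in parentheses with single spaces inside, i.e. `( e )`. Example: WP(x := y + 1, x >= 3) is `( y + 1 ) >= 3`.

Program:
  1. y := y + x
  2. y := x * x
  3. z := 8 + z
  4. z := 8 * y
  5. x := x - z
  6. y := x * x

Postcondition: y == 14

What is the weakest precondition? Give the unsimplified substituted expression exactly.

post: y == 14
stmt 6: y := x * x  -- replace 1 occurrence(s) of y with (x * x)
  => ( x * x ) == 14
stmt 5: x := x - z  -- replace 2 occurrence(s) of x with (x - z)
  => ( ( x - z ) * ( x - z ) ) == 14
stmt 4: z := 8 * y  -- replace 2 occurrence(s) of z with (8 * y)
  => ( ( x - ( 8 * y ) ) * ( x - ( 8 * y ) ) ) == 14
stmt 3: z := 8 + z  -- replace 0 occurrence(s) of z with (8 + z)
  => ( ( x - ( 8 * y ) ) * ( x - ( 8 * y ) ) ) == 14
stmt 2: y := x * x  -- replace 2 occurrence(s) of y with (x * x)
  => ( ( x - ( 8 * ( x * x ) ) ) * ( x - ( 8 * ( x * x ) ) ) ) == 14
stmt 1: y := y + x  -- replace 0 occurrence(s) of y with (y + x)
  => ( ( x - ( 8 * ( x * x ) ) ) * ( x - ( 8 * ( x * x ) ) ) ) == 14

Answer: ( ( x - ( 8 * ( x * x ) ) ) * ( x - ( 8 * ( x * x ) ) ) ) == 14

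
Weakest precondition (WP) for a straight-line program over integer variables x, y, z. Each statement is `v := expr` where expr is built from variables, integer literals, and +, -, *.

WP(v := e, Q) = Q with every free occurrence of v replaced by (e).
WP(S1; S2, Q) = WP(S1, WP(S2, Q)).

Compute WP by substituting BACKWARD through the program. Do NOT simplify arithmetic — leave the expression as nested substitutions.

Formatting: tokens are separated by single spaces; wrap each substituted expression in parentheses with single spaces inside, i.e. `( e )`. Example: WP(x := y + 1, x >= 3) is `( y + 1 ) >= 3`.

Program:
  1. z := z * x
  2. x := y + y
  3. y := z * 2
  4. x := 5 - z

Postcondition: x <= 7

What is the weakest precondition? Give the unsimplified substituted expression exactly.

post: x <= 7
stmt 4: x := 5 - z  -- replace 1 occurrence(s) of x with (5 - z)
  => ( 5 - z ) <= 7
stmt 3: y := z * 2  -- replace 0 occurrence(s) of y with (z * 2)
  => ( 5 - z ) <= 7
stmt 2: x := y + y  -- replace 0 occurrence(s) of x with (y + y)
  => ( 5 - z ) <= 7
stmt 1: z := z * x  -- replace 1 occurrence(s) of z with (z * x)
  => ( 5 - ( z * x ) ) <= 7

Answer: ( 5 - ( z * x ) ) <= 7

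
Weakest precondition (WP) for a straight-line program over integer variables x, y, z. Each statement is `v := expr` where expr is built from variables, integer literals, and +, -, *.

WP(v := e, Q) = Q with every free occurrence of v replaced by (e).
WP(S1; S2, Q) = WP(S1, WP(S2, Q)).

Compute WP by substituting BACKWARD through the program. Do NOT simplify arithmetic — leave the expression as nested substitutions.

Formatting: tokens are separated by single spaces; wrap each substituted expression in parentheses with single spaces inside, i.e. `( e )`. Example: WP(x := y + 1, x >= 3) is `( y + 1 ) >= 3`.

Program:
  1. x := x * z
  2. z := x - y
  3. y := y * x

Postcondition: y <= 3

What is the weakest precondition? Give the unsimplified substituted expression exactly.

Answer: ( y * ( x * z ) ) <= 3

Derivation:
post: y <= 3
stmt 3: y := y * x  -- replace 1 occurrence(s) of y with (y * x)
  => ( y * x ) <= 3
stmt 2: z := x - y  -- replace 0 occurrence(s) of z with (x - y)
  => ( y * x ) <= 3
stmt 1: x := x * z  -- replace 1 occurrence(s) of x with (x * z)
  => ( y * ( x * z ) ) <= 3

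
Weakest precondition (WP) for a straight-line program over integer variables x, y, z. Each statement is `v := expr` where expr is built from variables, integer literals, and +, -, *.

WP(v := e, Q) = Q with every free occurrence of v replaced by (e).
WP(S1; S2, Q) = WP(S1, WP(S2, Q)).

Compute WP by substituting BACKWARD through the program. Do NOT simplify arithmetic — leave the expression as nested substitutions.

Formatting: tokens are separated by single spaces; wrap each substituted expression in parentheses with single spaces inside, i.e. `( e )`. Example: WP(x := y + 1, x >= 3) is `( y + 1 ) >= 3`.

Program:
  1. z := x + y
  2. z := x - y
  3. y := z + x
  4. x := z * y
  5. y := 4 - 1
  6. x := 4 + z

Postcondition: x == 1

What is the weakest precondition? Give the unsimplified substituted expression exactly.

Answer: ( 4 + ( x - y ) ) == 1

Derivation:
post: x == 1
stmt 6: x := 4 + z  -- replace 1 occurrence(s) of x with (4 + z)
  => ( 4 + z ) == 1
stmt 5: y := 4 - 1  -- replace 0 occurrence(s) of y with (4 - 1)
  => ( 4 + z ) == 1
stmt 4: x := z * y  -- replace 0 occurrence(s) of x with (z * y)
  => ( 4 + z ) == 1
stmt 3: y := z + x  -- replace 0 occurrence(s) of y with (z + x)
  => ( 4 + z ) == 1
stmt 2: z := x - y  -- replace 1 occurrence(s) of z with (x - y)
  => ( 4 + ( x - y ) ) == 1
stmt 1: z := x + y  -- replace 0 occurrence(s) of z with (x + y)
  => ( 4 + ( x - y ) ) == 1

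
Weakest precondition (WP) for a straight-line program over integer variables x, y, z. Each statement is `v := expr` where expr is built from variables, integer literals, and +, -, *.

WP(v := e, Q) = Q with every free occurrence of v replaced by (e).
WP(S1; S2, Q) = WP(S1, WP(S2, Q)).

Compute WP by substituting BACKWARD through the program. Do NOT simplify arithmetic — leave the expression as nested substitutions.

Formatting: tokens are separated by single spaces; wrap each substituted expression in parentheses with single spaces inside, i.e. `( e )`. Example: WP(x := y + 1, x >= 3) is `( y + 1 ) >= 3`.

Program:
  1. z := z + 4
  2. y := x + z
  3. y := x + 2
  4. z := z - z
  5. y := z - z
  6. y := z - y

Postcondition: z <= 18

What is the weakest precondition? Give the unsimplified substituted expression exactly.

Answer: ( ( z + 4 ) - ( z + 4 ) ) <= 18

Derivation:
post: z <= 18
stmt 6: y := z - y  -- replace 0 occurrence(s) of y with (z - y)
  => z <= 18
stmt 5: y := z - z  -- replace 0 occurrence(s) of y with (z - z)
  => z <= 18
stmt 4: z := z - z  -- replace 1 occurrence(s) of z with (z - z)
  => ( z - z ) <= 18
stmt 3: y := x + 2  -- replace 0 occurrence(s) of y with (x + 2)
  => ( z - z ) <= 18
stmt 2: y := x + z  -- replace 0 occurrence(s) of y with (x + z)
  => ( z - z ) <= 18
stmt 1: z := z + 4  -- replace 2 occurrence(s) of z with (z + 4)
  => ( ( z + 4 ) - ( z + 4 ) ) <= 18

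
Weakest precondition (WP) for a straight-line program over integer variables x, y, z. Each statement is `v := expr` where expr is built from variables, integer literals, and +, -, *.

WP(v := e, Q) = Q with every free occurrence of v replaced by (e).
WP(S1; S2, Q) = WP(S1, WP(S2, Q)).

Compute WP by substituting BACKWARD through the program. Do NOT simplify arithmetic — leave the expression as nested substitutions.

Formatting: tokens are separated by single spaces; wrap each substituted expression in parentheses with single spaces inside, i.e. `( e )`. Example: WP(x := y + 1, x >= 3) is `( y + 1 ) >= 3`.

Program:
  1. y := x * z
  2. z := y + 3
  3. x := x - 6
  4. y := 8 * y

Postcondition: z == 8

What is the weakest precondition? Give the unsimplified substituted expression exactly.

Answer: ( ( x * z ) + 3 ) == 8

Derivation:
post: z == 8
stmt 4: y := 8 * y  -- replace 0 occurrence(s) of y with (8 * y)
  => z == 8
stmt 3: x := x - 6  -- replace 0 occurrence(s) of x with (x - 6)
  => z == 8
stmt 2: z := y + 3  -- replace 1 occurrence(s) of z with (y + 3)
  => ( y + 3 ) == 8
stmt 1: y := x * z  -- replace 1 occurrence(s) of y with (x * z)
  => ( ( x * z ) + 3 ) == 8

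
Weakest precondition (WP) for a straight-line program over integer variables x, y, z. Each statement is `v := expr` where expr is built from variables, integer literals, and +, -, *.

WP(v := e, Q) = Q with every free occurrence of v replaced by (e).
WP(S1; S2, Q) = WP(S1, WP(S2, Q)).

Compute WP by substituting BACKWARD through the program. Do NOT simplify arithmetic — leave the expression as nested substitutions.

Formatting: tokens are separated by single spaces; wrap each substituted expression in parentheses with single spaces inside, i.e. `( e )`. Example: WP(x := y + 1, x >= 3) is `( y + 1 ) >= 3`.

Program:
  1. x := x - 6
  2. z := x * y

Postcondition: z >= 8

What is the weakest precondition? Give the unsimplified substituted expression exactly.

Answer: ( ( x - 6 ) * y ) >= 8

Derivation:
post: z >= 8
stmt 2: z := x * y  -- replace 1 occurrence(s) of z with (x * y)
  => ( x * y ) >= 8
stmt 1: x := x - 6  -- replace 1 occurrence(s) of x with (x - 6)
  => ( ( x - 6 ) * y ) >= 8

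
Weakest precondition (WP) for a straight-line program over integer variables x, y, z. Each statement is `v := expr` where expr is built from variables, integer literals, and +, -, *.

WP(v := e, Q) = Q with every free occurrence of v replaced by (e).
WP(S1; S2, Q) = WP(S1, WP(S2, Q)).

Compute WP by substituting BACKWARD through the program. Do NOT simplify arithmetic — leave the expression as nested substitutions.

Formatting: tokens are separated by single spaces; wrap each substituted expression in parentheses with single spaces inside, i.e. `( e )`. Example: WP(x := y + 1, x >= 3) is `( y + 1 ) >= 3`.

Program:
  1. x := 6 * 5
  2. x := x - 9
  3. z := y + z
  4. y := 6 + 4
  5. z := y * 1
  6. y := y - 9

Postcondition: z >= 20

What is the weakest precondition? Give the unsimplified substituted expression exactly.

Answer: ( ( 6 + 4 ) * 1 ) >= 20

Derivation:
post: z >= 20
stmt 6: y := y - 9  -- replace 0 occurrence(s) of y with (y - 9)
  => z >= 20
stmt 5: z := y * 1  -- replace 1 occurrence(s) of z with (y * 1)
  => ( y * 1 ) >= 20
stmt 4: y := 6 + 4  -- replace 1 occurrence(s) of y with (6 + 4)
  => ( ( 6 + 4 ) * 1 ) >= 20
stmt 3: z := y + z  -- replace 0 occurrence(s) of z with (y + z)
  => ( ( 6 + 4 ) * 1 ) >= 20
stmt 2: x := x - 9  -- replace 0 occurrence(s) of x with (x - 9)
  => ( ( 6 + 4 ) * 1 ) >= 20
stmt 1: x := 6 * 5  -- replace 0 occurrence(s) of x with (6 * 5)
  => ( ( 6 + 4 ) * 1 ) >= 20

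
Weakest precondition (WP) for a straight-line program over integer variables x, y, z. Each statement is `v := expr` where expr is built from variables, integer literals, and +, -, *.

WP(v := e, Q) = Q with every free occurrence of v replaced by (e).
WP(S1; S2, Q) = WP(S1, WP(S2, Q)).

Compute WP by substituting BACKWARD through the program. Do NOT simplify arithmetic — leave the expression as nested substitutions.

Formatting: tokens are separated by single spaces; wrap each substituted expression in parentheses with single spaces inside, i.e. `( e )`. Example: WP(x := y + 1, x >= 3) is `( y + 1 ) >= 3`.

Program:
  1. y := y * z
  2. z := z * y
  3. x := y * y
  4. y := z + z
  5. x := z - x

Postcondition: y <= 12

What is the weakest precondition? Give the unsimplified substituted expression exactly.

Answer: ( ( z * ( y * z ) ) + ( z * ( y * z ) ) ) <= 12

Derivation:
post: y <= 12
stmt 5: x := z - x  -- replace 0 occurrence(s) of x with (z - x)
  => y <= 12
stmt 4: y := z + z  -- replace 1 occurrence(s) of y with (z + z)
  => ( z + z ) <= 12
stmt 3: x := y * y  -- replace 0 occurrence(s) of x with (y * y)
  => ( z + z ) <= 12
stmt 2: z := z * y  -- replace 2 occurrence(s) of z with (z * y)
  => ( ( z * y ) + ( z * y ) ) <= 12
stmt 1: y := y * z  -- replace 2 occurrence(s) of y with (y * z)
  => ( ( z * ( y * z ) ) + ( z * ( y * z ) ) ) <= 12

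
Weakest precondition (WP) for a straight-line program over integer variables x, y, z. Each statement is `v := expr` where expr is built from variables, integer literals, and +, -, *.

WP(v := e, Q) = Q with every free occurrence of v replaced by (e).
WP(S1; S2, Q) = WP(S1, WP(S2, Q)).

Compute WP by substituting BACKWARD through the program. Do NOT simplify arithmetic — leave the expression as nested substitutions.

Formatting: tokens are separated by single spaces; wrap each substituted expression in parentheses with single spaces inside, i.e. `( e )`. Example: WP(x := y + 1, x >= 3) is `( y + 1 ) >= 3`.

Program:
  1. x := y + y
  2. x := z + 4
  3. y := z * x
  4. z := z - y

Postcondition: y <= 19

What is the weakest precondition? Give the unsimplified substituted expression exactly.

Answer: ( z * ( z + 4 ) ) <= 19

Derivation:
post: y <= 19
stmt 4: z := z - y  -- replace 0 occurrence(s) of z with (z - y)
  => y <= 19
stmt 3: y := z * x  -- replace 1 occurrence(s) of y with (z * x)
  => ( z * x ) <= 19
stmt 2: x := z + 4  -- replace 1 occurrence(s) of x with (z + 4)
  => ( z * ( z + 4 ) ) <= 19
stmt 1: x := y + y  -- replace 0 occurrence(s) of x with (y + y)
  => ( z * ( z + 4 ) ) <= 19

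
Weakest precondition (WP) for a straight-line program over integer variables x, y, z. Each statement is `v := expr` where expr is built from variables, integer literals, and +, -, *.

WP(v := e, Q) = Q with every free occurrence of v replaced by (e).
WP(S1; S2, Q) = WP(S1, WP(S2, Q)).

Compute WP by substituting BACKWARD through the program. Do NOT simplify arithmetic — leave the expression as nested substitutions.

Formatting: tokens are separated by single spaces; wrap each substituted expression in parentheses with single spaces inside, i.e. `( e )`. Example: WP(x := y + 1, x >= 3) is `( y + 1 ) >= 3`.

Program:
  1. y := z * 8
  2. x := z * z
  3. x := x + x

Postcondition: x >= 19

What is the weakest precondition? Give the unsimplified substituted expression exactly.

post: x >= 19
stmt 3: x := x + x  -- replace 1 occurrence(s) of x with (x + x)
  => ( x + x ) >= 19
stmt 2: x := z * z  -- replace 2 occurrence(s) of x with (z * z)
  => ( ( z * z ) + ( z * z ) ) >= 19
stmt 1: y := z * 8  -- replace 0 occurrence(s) of y with (z * 8)
  => ( ( z * z ) + ( z * z ) ) >= 19

Answer: ( ( z * z ) + ( z * z ) ) >= 19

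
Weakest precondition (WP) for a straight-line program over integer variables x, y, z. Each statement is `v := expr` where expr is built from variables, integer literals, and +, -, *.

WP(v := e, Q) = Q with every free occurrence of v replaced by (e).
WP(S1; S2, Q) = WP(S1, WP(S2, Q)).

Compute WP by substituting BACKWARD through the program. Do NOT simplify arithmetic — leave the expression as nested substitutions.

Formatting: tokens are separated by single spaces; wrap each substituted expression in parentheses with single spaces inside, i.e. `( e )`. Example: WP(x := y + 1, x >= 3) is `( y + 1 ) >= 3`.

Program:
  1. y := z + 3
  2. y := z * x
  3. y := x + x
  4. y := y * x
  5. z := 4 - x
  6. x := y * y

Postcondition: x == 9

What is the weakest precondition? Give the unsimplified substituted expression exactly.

Answer: ( ( ( x + x ) * x ) * ( ( x + x ) * x ) ) == 9

Derivation:
post: x == 9
stmt 6: x := y * y  -- replace 1 occurrence(s) of x with (y * y)
  => ( y * y ) == 9
stmt 5: z := 4 - x  -- replace 0 occurrence(s) of z with (4 - x)
  => ( y * y ) == 9
stmt 4: y := y * x  -- replace 2 occurrence(s) of y with (y * x)
  => ( ( y * x ) * ( y * x ) ) == 9
stmt 3: y := x + x  -- replace 2 occurrence(s) of y with (x + x)
  => ( ( ( x + x ) * x ) * ( ( x + x ) * x ) ) == 9
stmt 2: y := z * x  -- replace 0 occurrence(s) of y with (z * x)
  => ( ( ( x + x ) * x ) * ( ( x + x ) * x ) ) == 9
stmt 1: y := z + 3  -- replace 0 occurrence(s) of y with (z + 3)
  => ( ( ( x + x ) * x ) * ( ( x + x ) * x ) ) == 9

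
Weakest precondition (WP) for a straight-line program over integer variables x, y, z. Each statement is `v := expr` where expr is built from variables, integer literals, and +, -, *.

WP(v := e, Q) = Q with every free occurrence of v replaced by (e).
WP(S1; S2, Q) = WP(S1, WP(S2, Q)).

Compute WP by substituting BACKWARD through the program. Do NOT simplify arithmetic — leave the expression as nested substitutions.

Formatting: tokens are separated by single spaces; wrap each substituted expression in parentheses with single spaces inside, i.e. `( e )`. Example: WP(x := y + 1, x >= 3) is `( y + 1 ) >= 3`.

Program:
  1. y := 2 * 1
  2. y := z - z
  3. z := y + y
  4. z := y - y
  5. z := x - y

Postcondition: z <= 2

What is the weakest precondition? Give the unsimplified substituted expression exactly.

Answer: ( x - ( z - z ) ) <= 2

Derivation:
post: z <= 2
stmt 5: z := x - y  -- replace 1 occurrence(s) of z with (x - y)
  => ( x - y ) <= 2
stmt 4: z := y - y  -- replace 0 occurrence(s) of z with (y - y)
  => ( x - y ) <= 2
stmt 3: z := y + y  -- replace 0 occurrence(s) of z with (y + y)
  => ( x - y ) <= 2
stmt 2: y := z - z  -- replace 1 occurrence(s) of y with (z - z)
  => ( x - ( z - z ) ) <= 2
stmt 1: y := 2 * 1  -- replace 0 occurrence(s) of y with (2 * 1)
  => ( x - ( z - z ) ) <= 2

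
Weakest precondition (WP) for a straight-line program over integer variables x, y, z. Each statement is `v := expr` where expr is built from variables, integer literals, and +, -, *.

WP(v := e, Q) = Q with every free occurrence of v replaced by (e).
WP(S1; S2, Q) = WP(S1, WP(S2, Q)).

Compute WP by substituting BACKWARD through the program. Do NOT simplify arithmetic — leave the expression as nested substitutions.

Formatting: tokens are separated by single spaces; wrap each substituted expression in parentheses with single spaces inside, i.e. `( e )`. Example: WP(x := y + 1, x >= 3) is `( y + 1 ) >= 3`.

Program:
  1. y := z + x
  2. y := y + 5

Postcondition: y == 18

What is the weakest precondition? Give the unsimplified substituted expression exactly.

Answer: ( ( z + x ) + 5 ) == 18

Derivation:
post: y == 18
stmt 2: y := y + 5  -- replace 1 occurrence(s) of y with (y + 5)
  => ( y + 5 ) == 18
stmt 1: y := z + x  -- replace 1 occurrence(s) of y with (z + x)
  => ( ( z + x ) + 5 ) == 18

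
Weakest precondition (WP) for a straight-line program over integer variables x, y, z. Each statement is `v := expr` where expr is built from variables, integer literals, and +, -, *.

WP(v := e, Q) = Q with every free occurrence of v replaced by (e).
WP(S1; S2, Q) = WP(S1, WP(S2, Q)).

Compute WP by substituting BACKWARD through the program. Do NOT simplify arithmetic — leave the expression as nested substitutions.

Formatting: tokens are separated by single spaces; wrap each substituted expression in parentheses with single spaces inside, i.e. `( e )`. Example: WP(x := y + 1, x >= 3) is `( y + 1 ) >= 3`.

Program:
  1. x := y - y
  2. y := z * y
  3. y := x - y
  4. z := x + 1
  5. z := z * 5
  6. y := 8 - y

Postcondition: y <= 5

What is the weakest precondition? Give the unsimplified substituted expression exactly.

Answer: ( 8 - ( ( y - y ) - ( z * y ) ) ) <= 5

Derivation:
post: y <= 5
stmt 6: y := 8 - y  -- replace 1 occurrence(s) of y with (8 - y)
  => ( 8 - y ) <= 5
stmt 5: z := z * 5  -- replace 0 occurrence(s) of z with (z * 5)
  => ( 8 - y ) <= 5
stmt 4: z := x + 1  -- replace 0 occurrence(s) of z with (x + 1)
  => ( 8 - y ) <= 5
stmt 3: y := x - y  -- replace 1 occurrence(s) of y with (x - y)
  => ( 8 - ( x - y ) ) <= 5
stmt 2: y := z * y  -- replace 1 occurrence(s) of y with (z * y)
  => ( 8 - ( x - ( z * y ) ) ) <= 5
stmt 1: x := y - y  -- replace 1 occurrence(s) of x with (y - y)
  => ( 8 - ( ( y - y ) - ( z * y ) ) ) <= 5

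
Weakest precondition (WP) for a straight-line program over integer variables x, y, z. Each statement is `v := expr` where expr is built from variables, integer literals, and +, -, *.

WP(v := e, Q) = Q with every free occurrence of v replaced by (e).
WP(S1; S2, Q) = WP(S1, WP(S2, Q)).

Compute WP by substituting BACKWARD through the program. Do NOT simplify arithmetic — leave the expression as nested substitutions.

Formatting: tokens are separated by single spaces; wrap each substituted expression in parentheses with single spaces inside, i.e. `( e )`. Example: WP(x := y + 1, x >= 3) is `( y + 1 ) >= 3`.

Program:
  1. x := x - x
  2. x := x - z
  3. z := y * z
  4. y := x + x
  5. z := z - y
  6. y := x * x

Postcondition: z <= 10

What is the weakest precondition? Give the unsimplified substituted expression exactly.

Answer: ( ( y * z ) - ( ( ( x - x ) - z ) + ( ( x - x ) - z ) ) ) <= 10

Derivation:
post: z <= 10
stmt 6: y := x * x  -- replace 0 occurrence(s) of y with (x * x)
  => z <= 10
stmt 5: z := z - y  -- replace 1 occurrence(s) of z with (z - y)
  => ( z - y ) <= 10
stmt 4: y := x + x  -- replace 1 occurrence(s) of y with (x + x)
  => ( z - ( x + x ) ) <= 10
stmt 3: z := y * z  -- replace 1 occurrence(s) of z with (y * z)
  => ( ( y * z ) - ( x + x ) ) <= 10
stmt 2: x := x - z  -- replace 2 occurrence(s) of x with (x - z)
  => ( ( y * z ) - ( ( x - z ) + ( x - z ) ) ) <= 10
stmt 1: x := x - x  -- replace 2 occurrence(s) of x with (x - x)
  => ( ( y * z ) - ( ( ( x - x ) - z ) + ( ( x - x ) - z ) ) ) <= 10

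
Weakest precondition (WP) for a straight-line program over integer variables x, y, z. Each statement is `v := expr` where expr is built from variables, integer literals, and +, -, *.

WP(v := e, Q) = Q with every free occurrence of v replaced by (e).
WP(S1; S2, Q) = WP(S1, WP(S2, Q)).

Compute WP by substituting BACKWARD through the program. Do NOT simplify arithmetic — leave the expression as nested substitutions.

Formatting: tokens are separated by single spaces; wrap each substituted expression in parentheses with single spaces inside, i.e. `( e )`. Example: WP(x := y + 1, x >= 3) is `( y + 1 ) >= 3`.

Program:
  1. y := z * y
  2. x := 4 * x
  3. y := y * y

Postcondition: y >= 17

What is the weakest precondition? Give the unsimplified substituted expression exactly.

Answer: ( ( z * y ) * ( z * y ) ) >= 17

Derivation:
post: y >= 17
stmt 3: y := y * y  -- replace 1 occurrence(s) of y with (y * y)
  => ( y * y ) >= 17
stmt 2: x := 4 * x  -- replace 0 occurrence(s) of x with (4 * x)
  => ( y * y ) >= 17
stmt 1: y := z * y  -- replace 2 occurrence(s) of y with (z * y)
  => ( ( z * y ) * ( z * y ) ) >= 17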